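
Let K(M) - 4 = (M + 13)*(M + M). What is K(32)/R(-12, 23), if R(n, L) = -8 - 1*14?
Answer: -1442/11 ≈ -131.09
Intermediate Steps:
K(M) = 4 + 2*M*(13 + M) (K(M) = 4 + (M + 13)*(M + M) = 4 + (13 + M)*(2*M) = 4 + 2*M*(13 + M))
R(n, L) = -22 (R(n, L) = -8 - 14 = -22)
K(32)/R(-12, 23) = (4 + 2*32² + 26*32)/(-22) = (4 + 2*1024 + 832)*(-1/22) = (4 + 2048 + 832)*(-1/22) = 2884*(-1/22) = -1442/11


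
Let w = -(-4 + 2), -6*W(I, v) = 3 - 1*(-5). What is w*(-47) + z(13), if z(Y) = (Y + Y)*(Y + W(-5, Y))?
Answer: 628/3 ≈ 209.33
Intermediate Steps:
W(I, v) = -4/3 (W(I, v) = -(3 - 1*(-5))/6 = -(3 + 5)/6 = -⅙*8 = -4/3)
z(Y) = 2*Y*(-4/3 + Y) (z(Y) = (Y + Y)*(Y - 4/3) = (2*Y)*(-4/3 + Y) = 2*Y*(-4/3 + Y))
w = 2 (w = -1*(-2) = 2)
w*(-47) + z(13) = 2*(-47) + (⅔)*13*(-4 + 3*13) = -94 + (⅔)*13*(-4 + 39) = -94 + (⅔)*13*35 = -94 + 910/3 = 628/3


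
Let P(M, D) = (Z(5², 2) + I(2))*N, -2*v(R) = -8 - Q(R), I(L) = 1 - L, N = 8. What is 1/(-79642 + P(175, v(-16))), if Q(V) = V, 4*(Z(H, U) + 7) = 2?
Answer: -1/79702 ≈ -1.2547e-5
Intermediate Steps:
Z(H, U) = -13/2 (Z(H, U) = -7 + (¼)*2 = -7 + ½ = -13/2)
v(R) = 4 + R/2 (v(R) = -(-8 - R)/2 = 4 + R/2)
P(M, D) = -60 (P(M, D) = (-13/2 + (1 - 1*2))*8 = (-13/2 + (1 - 2))*8 = (-13/2 - 1)*8 = -15/2*8 = -60)
1/(-79642 + P(175, v(-16))) = 1/(-79642 - 60) = 1/(-79702) = -1/79702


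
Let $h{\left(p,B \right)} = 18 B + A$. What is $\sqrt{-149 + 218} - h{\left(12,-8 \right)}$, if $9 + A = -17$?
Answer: $170 + \sqrt{69} \approx 178.31$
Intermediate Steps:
$A = -26$ ($A = -9 - 17 = -26$)
$h{\left(p,B \right)} = -26 + 18 B$ ($h{\left(p,B \right)} = 18 B - 26 = -26 + 18 B$)
$\sqrt{-149 + 218} - h{\left(12,-8 \right)} = \sqrt{-149 + 218} - \left(-26 + 18 \left(-8\right)\right) = \sqrt{69} - \left(-26 - 144\right) = \sqrt{69} - -170 = \sqrt{69} + 170 = 170 + \sqrt{69}$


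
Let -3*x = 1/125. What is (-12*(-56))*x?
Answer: -224/125 ≈ -1.7920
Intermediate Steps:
x = -1/375 (x = -⅓/125 = -⅓*1/125 = -1/375 ≈ -0.0026667)
(-12*(-56))*x = -12*(-56)*(-1/375) = 672*(-1/375) = -224/125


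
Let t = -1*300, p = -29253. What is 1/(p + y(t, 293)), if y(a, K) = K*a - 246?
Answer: -1/117399 ≈ -8.5180e-6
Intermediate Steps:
t = -300
y(a, K) = -246 + K*a
1/(p + y(t, 293)) = 1/(-29253 + (-246 + 293*(-300))) = 1/(-29253 + (-246 - 87900)) = 1/(-29253 - 88146) = 1/(-117399) = -1/117399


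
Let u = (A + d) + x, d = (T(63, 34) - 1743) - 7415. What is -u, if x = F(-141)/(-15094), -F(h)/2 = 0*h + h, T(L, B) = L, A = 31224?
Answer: -167007422/7547 ≈ -22129.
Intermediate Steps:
F(h) = -2*h (F(h) = -2*(0*h + h) = -2*(0 + h) = -2*h)
d = -9095 (d = (63 - 1743) - 7415 = -1680 - 7415 = -9095)
x = -141/7547 (x = -2*(-141)/(-15094) = 282*(-1/15094) = -141/7547 ≈ -0.018683)
u = 167007422/7547 (u = (31224 - 9095) - 141/7547 = 22129 - 141/7547 = 167007422/7547 ≈ 22129.)
-u = -1*167007422/7547 = -167007422/7547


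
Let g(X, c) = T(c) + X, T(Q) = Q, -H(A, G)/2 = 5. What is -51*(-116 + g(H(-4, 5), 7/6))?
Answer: 12733/2 ≈ 6366.5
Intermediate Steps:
H(A, G) = -10 (H(A, G) = -2*5 = -10)
g(X, c) = X + c (g(X, c) = c + X = X + c)
-51*(-116 + g(H(-4, 5), 7/6)) = -51*(-116 + (-10 + 7/6)) = -51*(-116 - 53/6) = -51*(-749/6) = 12733/2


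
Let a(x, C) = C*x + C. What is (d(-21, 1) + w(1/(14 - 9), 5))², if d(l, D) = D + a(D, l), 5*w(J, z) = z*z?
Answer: 1296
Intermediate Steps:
w(J, z) = z²/5 (w(J, z) = (z*z)/5 = z²/5)
a(x, C) = C + C*x
d(l, D) = D + l*(1 + D)
(d(-21, 1) + w(1/(14 - 9), 5))² = ((1 - 21*(1 + 1)) + (⅕)*5²)² = ((1 - 21*2) + (⅕)*25)² = ((1 - 42) + 5)² = (-41 + 5)² = (-36)² = 1296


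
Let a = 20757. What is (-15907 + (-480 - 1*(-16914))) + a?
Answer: 21284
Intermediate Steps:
(-15907 + (-480 - 1*(-16914))) + a = (-15907 + (-480 - 1*(-16914))) + 20757 = (-15907 + (-480 + 16914)) + 20757 = (-15907 + 16434) + 20757 = 527 + 20757 = 21284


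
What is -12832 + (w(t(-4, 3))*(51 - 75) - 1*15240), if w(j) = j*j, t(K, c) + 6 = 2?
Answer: -28456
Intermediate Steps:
t(K, c) = -4 (t(K, c) = -6 + 2 = -4)
w(j) = j²
-12832 + (w(t(-4, 3))*(51 - 75) - 1*15240) = -12832 + ((-4)²*(51 - 75) - 1*15240) = -12832 + (16*(-24) - 15240) = -12832 + (-384 - 15240) = -12832 - 15624 = -28456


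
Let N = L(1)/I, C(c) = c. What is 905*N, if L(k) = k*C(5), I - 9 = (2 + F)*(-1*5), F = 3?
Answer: -4525/16 ≈ -282.81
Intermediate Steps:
I = -16 (I = 9 + (2 + 3)*(-1*5) = 9 + 5*(-5) = 9 - 25 = -16)
L(k) = 5*k (L(k) = k*5 = 5*k)
N = -5/16 (N = (5*1)/(-16) = 5*(-1/16) = -5/16 ≈ -0.31250)
905*N = 905*(-5/16) = -4525/16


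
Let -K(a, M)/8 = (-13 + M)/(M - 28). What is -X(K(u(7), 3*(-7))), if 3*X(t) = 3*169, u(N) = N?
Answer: -169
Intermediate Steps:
K(a, M) = -8*(-13 + M)/(-28 + M) (K(a, M) = -8*(-13 + M)/(M - 28) = -8*(-13 + M)/(-28 + M))
X(t) = 169 (X(t) = (3*169)/3 = (⅓)*507 = 169)
-X(K(u(7), 3*(-7))) = -1*169 = -169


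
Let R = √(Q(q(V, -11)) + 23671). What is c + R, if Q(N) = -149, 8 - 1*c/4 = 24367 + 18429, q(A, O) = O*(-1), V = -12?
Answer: -171152 + √23522 ≈ -1.7100e+5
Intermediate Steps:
q(A, O) = -O
c = -171152 (c = 32 - 4*(24367 + 18429) = 32 - 4*42796 = 32 - 171184 = -171152)
R = √23522 (R = √(-149 + 23671) = √23522 ≈ 153.37)
c + R = -171152 + √23522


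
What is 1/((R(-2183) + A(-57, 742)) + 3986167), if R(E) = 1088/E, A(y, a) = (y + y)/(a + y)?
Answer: 1495355/5960733760143 ≈ 2.5087e-7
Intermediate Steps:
A(y, a) = 2*y/(a + y) (A(y, a) = (2*y)/(a + y) = 2*y/(a + y))
1/((R(-2183) + A(-57, 742)) + 3986167) = 1/((1088/(-2183) + 2*(-57)/(742 - 57)) + 3986167) = 1/((1088*(-1/2183) + 2*(-57)/685) + 3986167) = 1/((-1088/2183 + 2*(-57)*(1/685)) + 3986167) = 1/((-1088/2183 - 114/685) + 3986167) = 1/(-994142/1495355 + 3986167) = 1/(5960733760143/1495355) = 1495355/5960733760143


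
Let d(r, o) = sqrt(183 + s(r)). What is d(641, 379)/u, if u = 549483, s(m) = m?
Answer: 2*sqrt(206)/549483 ≈ 5.2241e-5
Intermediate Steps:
d(r, o) = sqrt(183 + r)
d(641, 379)/u = sqrt(183 + 641)/549483 = sqrt(824)*(1/549483) = (2*sqrt(206))*(1/549483) = 2*sqrt(206)/549483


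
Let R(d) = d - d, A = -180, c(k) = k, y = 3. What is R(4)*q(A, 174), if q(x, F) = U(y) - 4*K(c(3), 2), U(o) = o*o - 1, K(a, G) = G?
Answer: 0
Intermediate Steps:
U(o) = -1 + o² (U(o) = o² - 1 = -1 + o²)
q(x, F) = 0 (q(x, F) = (-1 + 3²) - 4*2 = (-1 + 9) - 8 = 8 - 8 = 0)
R(d) = 0
R(4)*q(A, 174) = 0*0 = 0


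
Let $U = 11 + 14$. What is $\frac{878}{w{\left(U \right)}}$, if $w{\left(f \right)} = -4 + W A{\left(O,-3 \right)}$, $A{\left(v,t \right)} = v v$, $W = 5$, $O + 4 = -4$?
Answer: $\frac{439}{158} \approx 2.7785$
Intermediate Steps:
$O = -8$ ($O = -4 - 4 = -8$)
$A{\left(v,t \right)} = v^{2}$
$U = 25$
$w{\left(f \right)} = 316$ ($w{\left(f \right)} = -4 + 5 \left(-8\right)^{2} = -4 + 5 \cdot 64 = -4 + 320 = 316$)
$\frac{878}{w{\left(U \right)}} = \frac{878}{316} = 878 \cdot \frac{1}{316} = \frac{439}{158}$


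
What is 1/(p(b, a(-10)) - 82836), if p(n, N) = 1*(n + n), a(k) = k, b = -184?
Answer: -1/83204 ≈ -1.2019e-5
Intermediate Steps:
p(n, N) = 2*n (p(n, N) = 1*(2*n) = 2*n)
1/(p(b, a(-10)) - 82836) = 1/(2*(-184) - 82836) = 1/(-368 - 82836) = 1/(-83204) = -1/83204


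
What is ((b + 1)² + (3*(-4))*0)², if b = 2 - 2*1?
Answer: 1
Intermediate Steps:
b = 0 (b = 2 - 2 = 0)
((b + 1)² + (3*(-4))*0)² = ((0 + 1)² + (3*(-4))*0)² = (1² - 12*0)² = (1 + 0)² = 1² = 1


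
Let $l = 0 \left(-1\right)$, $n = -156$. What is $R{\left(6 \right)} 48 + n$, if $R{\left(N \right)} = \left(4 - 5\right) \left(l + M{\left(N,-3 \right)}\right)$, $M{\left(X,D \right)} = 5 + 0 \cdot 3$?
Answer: $-396$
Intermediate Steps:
$M{\left(X,D \right)} = 5$ ($M{\left(X,D \right)} = 5 + 0 = 5$)
$l = 0$
$R{\left(N \right)} = -5$ ($R{\left(N \right)} = \left(4 - 5\right) \left(0 + 5\right) = \left(-1\right) 5 = -5$)
$R{\left(6 \right)} 48 + n = \left(-5\right) 48 - 156 = -240 - 156 = -396$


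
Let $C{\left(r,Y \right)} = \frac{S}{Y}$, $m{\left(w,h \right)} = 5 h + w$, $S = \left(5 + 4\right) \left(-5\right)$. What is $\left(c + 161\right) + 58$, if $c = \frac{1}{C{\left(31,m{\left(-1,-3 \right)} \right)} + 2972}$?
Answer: $\frac{10423759}{47597} \approx 219.0$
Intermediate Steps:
$S = -45$ ($S = 9 \left(-5\right) = -45$)
$m{\left(w,h \right)} = w + 5 h$
$C{\left(r,Y \right)} = - \frac{45}{Y}$
$c = \frac{16}{47597}$ ($c = \frac{1}{- \frac{45}{-1 + 5 \left(-3\right)} + 2972} = \frac{1}{- \frac{45}{-1 - 15} + 2972} = \frac{1}{- \frac{45}{-16} + 2972} = \frac{1}{\left(-45\right) \left(- \frac{1}{16}\right) + 2972} = \frac{1}{\frac{45}{16} + 2972} = \frac{1}{\frac{47597}{16}} = \frac{16}{47597} \approx 0.00033616$)
$\left(c + 161\right) + 58 = \left(\frac{16}{47597} + 161\right) + 58 = \frac{7663133}{47597} + 58 = \frac{10423759}{47597}$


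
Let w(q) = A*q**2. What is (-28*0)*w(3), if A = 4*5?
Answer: 0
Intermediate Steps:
A = 20
w(q) = 20*q**2
(-28*0)*w(3) = (-28*0)*(20*3**2) = 0*(20*9) = 0*180 = 0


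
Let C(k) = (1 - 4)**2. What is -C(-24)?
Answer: -9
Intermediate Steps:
C(k) = 9 (C(k) = (-3)**2 = 9)
-C(-24) = -1*9 = -9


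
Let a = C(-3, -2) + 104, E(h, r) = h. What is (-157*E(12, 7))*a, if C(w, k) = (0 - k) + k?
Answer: -195936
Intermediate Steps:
C(w, k) = 0 (C(w, k) = -k + k = 0)
a = 104 (a = 0 + 104 = 104)
(-157*E(12, 7))*a = -157*12*104 = -1884*104 = -195936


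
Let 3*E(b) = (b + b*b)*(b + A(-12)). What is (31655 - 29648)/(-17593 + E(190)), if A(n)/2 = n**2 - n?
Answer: 6021/18164801 ≈ 0.00033147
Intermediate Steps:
A(n) = -2*n + 2*n**2 (A(n) = 2*(n**2 - n) = -2*n + 2*n**2)
E(b) = (312 + b)*(b + b**2)/3 (E(b) = ((b + b*b)*(b + 2*(-12)*(-1 - 12)))/3 = ((b + b**2)*(b + 2*(-12)*(-13)))/3 = ((b + b**2)*(b + 312))/3 = ((b + b**2)*(312 + b))/3 = ((312 + b)*(b + b**2))/3 = (312 + b)*(b + b**2)/3)
(31655 - 29648)/(-17593 + E(190)) = (31655 - 29648)/(-17593 + (1/3)*190*(312 + 190**2 + 313*190)) = 2007/(-17593 + (1/3)*190*(312 + 36100 + 59470)) = 2007/(-17593 + (1/3)*190*95882) = 2007/(-17593 + 18217580/3) = 2007/(18164801/3) = 2007*(3/18164801) = 6021/18164801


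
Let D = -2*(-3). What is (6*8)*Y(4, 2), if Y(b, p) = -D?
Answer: -288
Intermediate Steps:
D = 6
Y(b, p) = -6 (Y(b, p) = -1*6 = -6)
(6*8)*Y(4, 2) = (6*8)*(-6) = 48*(-6) = -288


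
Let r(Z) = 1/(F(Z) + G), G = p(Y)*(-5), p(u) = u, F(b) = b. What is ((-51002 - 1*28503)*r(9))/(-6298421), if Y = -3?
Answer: 79505/151162104 ≈ 0.00052596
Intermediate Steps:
G = 15 (G = -3*(-5) = 15)
r(Z) = 1/(15 + Z) (r(Z) = 1/(Z + 15) = 1/(15 + Z))
((-51002 - 1*28503)*r(9))/(-6298421) = ((-51002 - 1*28503)/(15 + 9))/(-6298421) = ((-51002 - 28503)/24)*(-1/6298421) = -79505*1/24*(-1/6298421) = -79505/24*(-1/6298421) = 79505/151162104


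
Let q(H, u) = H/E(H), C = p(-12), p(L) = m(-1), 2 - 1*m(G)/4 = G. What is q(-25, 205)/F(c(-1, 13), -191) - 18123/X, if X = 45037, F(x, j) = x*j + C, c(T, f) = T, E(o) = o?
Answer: -125308/315259 ≈ -0.39748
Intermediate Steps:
m(G) = 8 - 4*G
p(L) = 12 (p(L) = 8 - 4*(-1) = 8 + 4 = 12)
C = 12
q(H, u) = 1 (q(H, u) = H/H = 1)
F(x, j) = 12 + j*x (F(x, j) = x*j + 12 = j*x + 12 = 12 + j*x)
q(-25, 205)/F(c(-1, 13), -191) - 18123/X = 1/(12 - 191*(-1)) - 18123/45037 = 1/(12 + 191) - 18123*1/45037 = 1/203 - 18123/45037 = -125308/315259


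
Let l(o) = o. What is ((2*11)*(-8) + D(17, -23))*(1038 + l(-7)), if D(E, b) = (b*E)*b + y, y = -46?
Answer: 9042901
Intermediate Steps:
D(E, b) = -46 + E*b**2 (D(E, b) = (b*E)*b - 46 = (E*b)*b - 46 = E*b**2 - 46 = -46 + E*b**2)
((2*11)*(-8) + D(17, -23))*(1038 + l(-7)) = ((2*11)*(-8) + (-46 + 17*(-23)**2))*(1038 - 7) = (22*(-8) + (-46 + 17*529))*1031 = (-176 + (-46 + 8993))*1031 = (-176 + 8947)*1031 = 8771*1031 = 9042901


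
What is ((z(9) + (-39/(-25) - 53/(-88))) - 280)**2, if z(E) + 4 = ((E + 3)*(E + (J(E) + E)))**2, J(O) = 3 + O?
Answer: 80940225533001849/4840000 ≈ 1.6723e+10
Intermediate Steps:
z(E) = -4 + (3 + E)**2*(3 + 3*E)**2 (z(E) = -4 + ((E + 3)*(E + ((3 + E) + E)))**2 = -4 + ((3 + E)*(E + (3 + 2*E)))**2 = -4 + ((3 + E)*(3 + 3*E))**2 = -4 + (3 + E)**2*(3 + 3*E)**2)
((z(9) + (-39/(-25) - 53/(-88))) - 280)**2 = (((-4 + 9*(1 + 9)**2*(3 + 9)**2) + (-39/(-25) - 53/(-88))) - 280)**2 = (((-4 + 9*10**2*12**2) + (-39*(-1/25) - 53*(-1/88))) - 280)**2 = (((-4 + 9*100*144) + (39/25 + 53/88)) - 280)**2 = (((-4 + 129600) + 4757/2200) - 280)**2 = ((129596 + 4757/2200) - 280)**2 = (285115957/2200 - 280)**2 = (284499957/2200)**2 = 80940225533001849/4840000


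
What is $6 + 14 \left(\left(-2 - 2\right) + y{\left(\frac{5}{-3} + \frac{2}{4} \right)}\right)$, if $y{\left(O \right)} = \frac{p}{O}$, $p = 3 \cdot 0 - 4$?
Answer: $-2$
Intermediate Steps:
$p = -4$ ($p = 0 - 4 = -4$)
$y{\left(O \right)} = - \frac{4}{O}$
$6 + 14 \left(\left(-2 - 2\right) + y{\left(\frac{5}{-3} + \frac{2}{4} \right)}\right) = 6 + 14 \left(\left(-2 - 2\right) - \frac{4}{\frac{5}{-3} + \frac{2}{4}}\right) = 6 + 14 \left(-4 - \frac{4}{5 \left(- \frac{1}{3}\right) + 2 \cdot \frac{1}{4}}\right) = 6 + 14 \left(-4 - \frac{4}{- \frac{5}{3} + \frac{1}{2}}\right) = 6 + 14 \left(-4 - \frac{4}{- \frac{7}{6}}\right) = 6 + 14 \left(-4 - - \frac{24}{7}\right) = 6 + 14 \left(-4 + \frac{24}{7}\right) = 6 + 14 \left(- \frac{4}{7}\right) = 6 - 8 = -2$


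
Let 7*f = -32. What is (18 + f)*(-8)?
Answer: -752/7 ≈ -107.43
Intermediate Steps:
f = -32/7 (f = (1/7)*(-32) = -32/7 ≈ -4.5714)
(18 + f)*(-8) = (18 - 32/7)*(-8) = (94/7)*(-8) = -752/7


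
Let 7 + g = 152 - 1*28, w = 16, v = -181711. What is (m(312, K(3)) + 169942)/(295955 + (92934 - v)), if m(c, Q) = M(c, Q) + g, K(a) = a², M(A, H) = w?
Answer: 6803/22824 ≈ 0.29806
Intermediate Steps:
M(A, H) = 16
g = 117 (g = -7 + (152 - 1*28) = -7 + (152 - 28) = -7 + 124 = 117)
m(c, Q) = 133 (m(c, Q) = 16 + 117 = 133)
(m(312, K(3)) + 169942)/(295955 + (92934 - v)) = (133 + 169942)/(295955 + (92934 - 1*(-181711))) = 170075/(295955 + (92934 + 181711)) = 170075/(295955 + 274645) = 170075/570600 = 170075*(1/570600) = 6803/22824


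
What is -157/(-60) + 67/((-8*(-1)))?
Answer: 1319/120 ≈ 10.992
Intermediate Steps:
-157/(-60) + 67/((-8*(-1))) = -157*(-1/60) + 67/8 = 157/60 + 67*(⅛) = 157/60 + 67/8 = 1319/120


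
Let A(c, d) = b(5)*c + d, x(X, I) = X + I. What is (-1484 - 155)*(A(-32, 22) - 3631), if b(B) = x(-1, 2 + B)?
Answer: 6229839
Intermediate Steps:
x(X, I) = I + X
b(B) = 1 + B (b(B) = (2 + B) - 1 = 1 + B)
A(c, d) = d + 6*c (A(c, d) = (1 + 5)*c + d = 6*c + d = d + 6*c)
(-1484 - 155)*(A(-32, 22) - 3631) = (-1484 - 155)*((22 + 6*(-32)) - 3631) = -1639*((22 - 192) - 3631) = -1639*(-170 - 3631) = -1639*(-3801) = 6229839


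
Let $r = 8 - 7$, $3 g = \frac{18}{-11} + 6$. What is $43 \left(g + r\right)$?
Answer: $\frac{1161}{11} \approx 105.55$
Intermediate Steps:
$g = \frac{16}{11}$ ($g = \frac{\frac{18}{-11} + 6}{3} = \frac{18 \left(- \frac{1}{11}\right) + 6}{3} = \frac{- \frac{18}{11} + 6}{3} = \frac{1}{3} \cdot \frac{48}{11} = \frac{16}{11} \approx 1.4545$)
$r = 1$
$43 \left(g + r\right) = 43 \left(\frac{16}{11} + 1\right) = 43 \cdot \frac{27}{11} = \frac{1161}{11}$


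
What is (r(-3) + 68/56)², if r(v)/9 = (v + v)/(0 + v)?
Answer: 72361/196 ≈ 369.19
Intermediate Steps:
r(v) = 18 (r(v) = 9*((v + v)/(0 + v)) = 9*((2*v)/v) = 9*2 = 18)
(r(-3) + 68/56)² = (18 + 68/56)² = (18 + 68*(1/56))² = (18 + 17/14)² = (269/14)² = 72361/196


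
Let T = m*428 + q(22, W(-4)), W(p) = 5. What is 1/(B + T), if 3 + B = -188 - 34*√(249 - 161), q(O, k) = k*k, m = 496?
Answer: 106061/22497820578 + 17*√22/11248910289 ≈ 4.7214e-6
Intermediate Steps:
q(O, k) = k²
T = 212313 (T = 496*428 + 5² = 212288 + 25 = 212313)
B = -191 - 68*√22 (B = -3 + (-188 - 34*√(249 - 161)) = -3 + (-188 - 68*√22) = -191 - 68*√22 ≈ -509.95)
1/(B + T) = 1/((-191 - 68*√22) + 212313) = 1/(212122 - 68*√22)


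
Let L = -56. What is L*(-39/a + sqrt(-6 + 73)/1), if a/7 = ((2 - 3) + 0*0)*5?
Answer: -312/5 - 56*sqrt(67) ≈ -520.78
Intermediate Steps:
a = -35 (a = 7*(((2 - 3) + 0*0)*5) = 7*((-1 + 0)*5) = 7*(-1*5) = 7*(-5) = -35)
L*(-39/a + sqrt(-6 + 73)/1) = -56*(-39/(-35) + sqrt(-6 + 73)/1) = -56*(-39*(-1/35) + sqrt(67)*1) = -56*(39/35 + sqrt(67)) = -312/5 - 56*sqrt(67)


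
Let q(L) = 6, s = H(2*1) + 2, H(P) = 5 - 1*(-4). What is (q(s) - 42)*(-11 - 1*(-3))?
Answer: 288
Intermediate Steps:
H(P) = 9 (H(P) = 5 + 4 = 9)
s = 11 (s = 9 + 2 = 11)
(q(s) - 42)*(-11 - 1*(-3)) = (6 - 42)*(-11 - 1*(-3)) = -36*(-11 + 3) = -36*(-8) = 288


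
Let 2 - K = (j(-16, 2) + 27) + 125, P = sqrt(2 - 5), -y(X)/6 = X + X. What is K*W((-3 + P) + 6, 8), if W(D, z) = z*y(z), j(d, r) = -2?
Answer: 113664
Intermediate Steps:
y(X) = -12*X (y(X) = -6*(X + X) = -12*X)
P = I*sqrt(3) (P = sqrt(-3) = I*sqrt(3) ≈ 1.732*I)
W(D, z) = -12*z**2 (W(D, z) = z*(-12*z) = -12*z**2)
K = -148 (K = 2 - ((-2 + 27) + 125) = 2 - (25 + 125) = 2 - 1*150 = 2 - 150 = -148)
K*W((-3 + P) + 6, 8) = -(-1776)*8**2 = -(-1776)*64 = -148*(-768) = 113664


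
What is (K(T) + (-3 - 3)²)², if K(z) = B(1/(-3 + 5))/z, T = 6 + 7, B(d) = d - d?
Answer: 1296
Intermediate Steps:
B(d) = 0
T = 13
K(z) = 0 (K(z) = 0/z = 0)
(K(T) + (-3 - 3)²)² = (0 + (-3 - 3)²)² = (0 + (-6)²)² = (0 + 36)² = 36² = 1296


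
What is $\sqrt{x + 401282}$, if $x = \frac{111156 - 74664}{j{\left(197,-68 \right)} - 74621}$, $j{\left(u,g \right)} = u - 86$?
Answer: $\frac{2 \sqrt{139238165736830}}{37255} \approx 633.47$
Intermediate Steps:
$j{\left(u,g \right)} = -86 + u$
$x = - \frac{18246}{37255}$ ($x = \frac{111156 - 74664}{\left(-86 + 197\right) - 74621} = \frac{36492}{111 - 74621} = \frac{36492}{-74510} = 36492 \left(- \frac{1}{74510}\right) = - \frac{18246}{37255} \approx -0.48976$)
$\sqrt{x + 401282} = \sqrt{- \frac{18246}{37255} + 401282} = \sqrt{\frac{14949742664}{37255}} = \frac{2 \sqrt{139238165736830}}{37255}$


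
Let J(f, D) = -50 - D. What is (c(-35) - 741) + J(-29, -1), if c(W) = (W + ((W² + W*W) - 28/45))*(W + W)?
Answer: -1528168/9 ≈ -1.6980e+5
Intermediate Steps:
c(W) = 2*W*(-28/45 + W + 2*W²) (c(W) = (W + ((W² + W²) - 28*1/45))*(2*W) = (W + (2*W² - 28/45))*(2*W) = (W + (-28/45 + 2*W²))*(2*W) = (-28/45 + W + 2*W²)*(2*W) = 2*W*(-28/45 + W + 2*W²))
(c(-35) - 741) + J(-29, -1) = ((2/45)*(-35)*(-28 + 45*(-35) + 90*(-35)²) - 741) + (-50 - 1*(-1)) = ((2/45)*(-35)*(-28 - 1575 + 90*1225) - 741) + (-50 + 1) = ((2/45)*(-35)*(-28 - 1575 + 110250) - 741) - 49 = ((2/45)*(-35)*108647 - 741) - 49 = (-1521058/9 - 741) - 49 = -1527727/9 - 49 = -1528168/9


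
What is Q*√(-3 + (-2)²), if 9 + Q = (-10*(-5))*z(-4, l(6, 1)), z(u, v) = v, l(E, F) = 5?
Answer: 241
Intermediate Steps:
Q = 241 (Q = -9 - 10*(-5)*5 = -9 + 50*5 = -9 + 250 = 241)
Q*√(-3 + (-2)²) = 241*√(-3 + (-2)²) = 241*√(-3 + 4) = 241*√1 = 241*1 = 241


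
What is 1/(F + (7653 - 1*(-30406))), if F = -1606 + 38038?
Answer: 1/74491 ≈ 1.3424e-5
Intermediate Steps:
F = 36432
1/(F + (7653 - 1*(-30406))) = 1/(36432 + (7653 - 1*(-30406))) = 1/(36432 + (7653 + 30406)) = 1/(36432 + 38059) = 1/74491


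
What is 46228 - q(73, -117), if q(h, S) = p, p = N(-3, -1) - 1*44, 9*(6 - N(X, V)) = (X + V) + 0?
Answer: 416390/9 ≈ 46266.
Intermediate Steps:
N(X, V) = 6 - V/9 - X/9 (N(X, V) = 6 - ((X + V) + 0)/9 = 6 - ((V + X) + 0)/9 = 6 - (V + X)/9 = 6 + (-V/9 - X/9) = 6 - V/9 - X/9)
p = -338/9 (p = (6 - ⅑*(-1) - ⅑*(-3)) - 1*44 = (6 + ⅑ + ⅓) - 44 = 58/9 - 44 = -338/9 ≈ -37.556)
q(h, S) = -338/9
46228 - q(73, -117) = 46228 - 1*(-338/9) = 46228 + 338/9 = 416390/9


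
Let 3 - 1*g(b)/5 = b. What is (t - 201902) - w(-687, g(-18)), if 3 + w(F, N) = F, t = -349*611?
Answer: -414451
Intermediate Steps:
g(b) = 15 - 5*b
t = -213239
w(F, N) = -3 + F
(t - 201902) - w(-687, g(-18)) = (-213239 - 201902) - (-3 - 687) = -415141 - 1*(-690) = -415141 + 690 = -414451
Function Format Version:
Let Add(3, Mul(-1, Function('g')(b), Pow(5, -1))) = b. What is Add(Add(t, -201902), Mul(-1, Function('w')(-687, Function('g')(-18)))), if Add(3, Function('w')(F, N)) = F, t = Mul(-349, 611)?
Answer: -414451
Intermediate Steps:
Function('g')(b) = Add(15, Mul(-5, b))
t = -213239
Function('w')(F, N) = Add(-3, F)
Add(Add(t, -201902), Mul(-1, Function('w')(-687, Function('g')(-18)))) = Add(Add(-213239, -201902), Mul(-1, Add(-3, -687))) = Add(-415141, Mul(-1, -690)) = Add(-415141, 690) = -414451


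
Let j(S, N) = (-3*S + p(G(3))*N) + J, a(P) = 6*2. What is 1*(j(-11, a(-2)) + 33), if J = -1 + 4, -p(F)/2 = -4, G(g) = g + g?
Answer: 165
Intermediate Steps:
G(g) = 2*g
p(F) = 8 (p(F) = -2*(-4) = 8)
J = 3
a(P) = 12
j(S, N) = 3 - 3*S + 8*N (j(S, N) = (-3*S + 8*N) + 3 = 3 - 3*S + 8*N)
1*(j(-11, a(-2)) + 33) = 1*((3 - 3*(-11) + 8*12) + 33) = 1*((3 + 33 + 96) + 33) = 1*(132 + 33) = 1*165 = 165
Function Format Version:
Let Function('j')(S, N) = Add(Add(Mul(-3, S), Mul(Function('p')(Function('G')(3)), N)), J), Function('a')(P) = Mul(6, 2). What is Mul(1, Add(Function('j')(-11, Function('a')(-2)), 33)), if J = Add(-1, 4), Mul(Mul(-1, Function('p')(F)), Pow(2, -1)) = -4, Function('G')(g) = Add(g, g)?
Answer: 165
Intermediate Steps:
Function('G')(g) = Mul(2, g)
Function('p')(F) = 8 (Function('p')(F) = Mul(-2, -4) = 8)
J = 3
Function('a')(P) = 12
Function('j')(S, N) = Add(3, Mul(-3, S), Mul(8, N)) (Function('j')(S, N) = Add(Add(Mul(-3, S), Mul(8, N)), 3) = Add(3, Mul(-3, S), Mul(8, N)))
Mul(1, Add(Function('j')(-11, Function('a')(-2)), 33)) = Mul(1, Add(Add(3, Mul(-3, -11), Mul(8, 12)), 33)) = Mul(1, Add(Add(3, 33, 96), 33)) = Mul(1, Add(132, 33)) = Mul(1, 165) = 165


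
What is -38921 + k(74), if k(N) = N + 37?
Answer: -38810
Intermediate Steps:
k(N) = 37 + N
-38921 + k(74) = -38921 + (37 + 74) = -38921 + 111 = -38810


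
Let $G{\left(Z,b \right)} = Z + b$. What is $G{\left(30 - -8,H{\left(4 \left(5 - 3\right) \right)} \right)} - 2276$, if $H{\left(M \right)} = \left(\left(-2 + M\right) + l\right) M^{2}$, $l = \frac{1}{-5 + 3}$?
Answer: $-1886$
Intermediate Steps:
$l = - \frac{1}{2}$ ($l = \frac{1}{-2} = - \frac{1}{2} \approx -0.5$)
$H{\left(M \right)} = M^{2} \left(- \frac{5}{2} + M\right)$ ($H{\left(M \right)} = \left(\left(-2 + M\right) - \frac{1}{2}\right) M^{2} = \left(- \frac{5}{2} + M\right) M^{2} = M^{2} \left(- \frac{5}{2} + M\right)$)
$G{\left(30 - -8,H{\left(4 \left(5 - 3\right) \right)} \right)} - 2276 = \left(\left(30 - -8\right) + \left(4 \left(5 - 3\right)\right)^{2} \left(- \frac{5}{2} + 4 \left(5 - 3\right)\right)\right) - 2276 = \left(\left(30 + 8\right) + \left(4 \cdot 2\right)^{2} \left(- \frac{5}{2} + 4 \cdot 2\right)\right) - 2276 = \left(38 + 8^{2} \left(- \frac{5}{2} + 8\right)\right) - 2276 = \left(38 + 64 \cdot \frac{11}{2}\right) - 2276 = \left(38 + 352\right) - 2276 = 390 - 2276 = -1886$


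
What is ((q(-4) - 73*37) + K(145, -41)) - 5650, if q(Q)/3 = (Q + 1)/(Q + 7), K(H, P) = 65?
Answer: -8289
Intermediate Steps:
q(Q) = 3*(1 + Q)/(7 + Q) (q(Q) = 3*((Q + 1)/(Q + 7)) = 3*((1 + Q)/(7 + Q)) = 3*(1 + Q)/(7 + Q))
((q(-4) - 73*37) + K(145, -41)) - 5650 = ((3*(1 - 4)/(7 - 4) - 73*37) + 65) - 5650 = ((3*(-3)/3 - 2701) + 65) - 5650 = ((3*(1/3)*(-3) - 2701) + 65) - 5650 = ((-3 - 2701) + 65) - 5650 = (-2704 + 65) - 5650 = -2639 - 5650 = -8289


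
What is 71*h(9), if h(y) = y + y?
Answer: 1278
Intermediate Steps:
h(y) = 2*y
71*h(9) = 71*(2*9) = 71*18 = 1278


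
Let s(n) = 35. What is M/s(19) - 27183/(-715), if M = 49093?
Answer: 110932/77 ≈ 1440.7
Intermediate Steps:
M/s(19) - 27183/(-715) = 49093/35 - 27183/(-715) = 49093*(1/35) - 27183*(-1/715) = 49093/35 + 2091/55 = 110932/77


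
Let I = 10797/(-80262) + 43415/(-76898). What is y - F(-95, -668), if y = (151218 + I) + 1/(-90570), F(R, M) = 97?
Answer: 2346549384656443609/15527691321870 ≈ 1.5112e+5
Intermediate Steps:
I = -359570203/514332273 (I = 10797*(-1/80262) + 43415*(-1/76898) = -3599/26754 - 43415/76898 = -359570203/514332273 ≈ -0.69910)
y = 2348055570714664999/15527691321870 (y = (151218 - 359570203/514332273) + 1/(-90570) = 77775938088311/514332273 - 1/90570 = 2348055570714664999/15527691321870 ≈ 1.5122e+5)
y - F(-95, -668) = 2348055570714664999/15527691321870 - 1*97 = 2348055570714664999/15527691321870 - 97 = 2346549384656443609/15527691321870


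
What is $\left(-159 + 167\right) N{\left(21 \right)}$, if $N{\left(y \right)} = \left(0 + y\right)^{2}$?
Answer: $3528$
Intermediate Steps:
$N{\left(y \right)} = y^{2}$
$\left(-159 + 167\right) N{\left(21 \right)} = \left(-159 + 167\right) 21^{2} = 8 \cdot 441 = 3528$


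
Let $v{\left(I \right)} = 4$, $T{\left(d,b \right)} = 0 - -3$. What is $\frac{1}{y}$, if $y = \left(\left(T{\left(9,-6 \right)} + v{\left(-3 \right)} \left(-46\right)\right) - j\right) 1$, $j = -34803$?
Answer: $\frac{1}{34622} \approx 2.8883 \cdot 10^{-5}$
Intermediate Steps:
$T{\left(d,b \right)} = 3$ ($T{\left(d,b \right)} = 0 + 3 = 3$)
$y = 34622$ ($y = \left(\left(3 + 4 \left(-46\right)\right) - -34803\right) 1 = \left(\left(3 - 184\right) + 34803\right) 1 = \left(-181 + 34803\right) 1 = 34622 \cdot 1 = 34622$)
$\frac{1}{y} = \frac{1}{34622}$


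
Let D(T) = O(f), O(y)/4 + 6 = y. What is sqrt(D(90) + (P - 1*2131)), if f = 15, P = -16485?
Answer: 2*I*sqrt(4645) ≈ 136.31*I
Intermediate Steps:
O(y) = -24 + 4*y
D(T) = 36 (D(T) = -24 + 4*15 = -24 + 60 = 36)
sqrt(D(90) + (P - 1*2131)) = sqrt(36 + (-16485 - 1*2131)) = sqrt(36 + (-16485 - 2131)) = sqrt(36 - 18616) = sqrt(-18580) = 2*I*sqrt(4645)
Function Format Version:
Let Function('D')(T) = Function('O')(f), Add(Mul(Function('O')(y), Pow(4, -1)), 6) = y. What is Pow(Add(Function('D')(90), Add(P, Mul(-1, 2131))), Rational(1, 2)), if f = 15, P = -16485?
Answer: Mul(2, I, Pow(4645, Rational(1, 2))) ≈ Mul(136.31, I)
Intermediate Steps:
Function('O')(y) = Add(-24, Mul(4, y))
Function('D')(T) = 36 (Function('D')(T) = Add(-24, Mul(4, 15)) = Add(-24, 60) = 36)
Pow(Add(Function('D')(90), Add(P, Mul(-1, 2131))), Rational(1, 2)) = Pow(Add(36, Add(-16485, Mul(-1, 2131))), Rational(1, 2)) = Pow(Add(36, Add(-16485, -2131)), Rational(1, 2)) = Pow(Add(36, -18616), Rational(1, 2)) = Pow(-18580, Rational(1, 2)) = Mul(2, I, Pow(4645, Rational(1, 2)))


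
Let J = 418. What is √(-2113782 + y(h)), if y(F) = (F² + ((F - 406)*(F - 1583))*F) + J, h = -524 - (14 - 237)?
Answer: I*√402951151 ≈ 20074.0*I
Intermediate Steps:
h = -301 (h = -524 - 1*(-223) = -524 + 223 = -301)
y(F) = 418 + F² + F*(-1583 + F)*(-406 + F) (y(F) = (F² + ((F - 406)*(F - 1583))*F) + 418 = (F² + ((-406 + F)*(-1583 + F))*F) + 418 = (F² + ((-1583 + F)*(-406 + F))*F) + 418 = (F² + F*(-1583 + F)*(-406 + F)) + 418 = 418 + F² + F*(-1583 + F)*(-406 + F))
√(-2113782 + y(h)) = √(-2113782 + (418 + (-301)³ - 1988*(-301)² + 642698*(-301))) = √(-2113782 + (418 - 27270901 - 1988*90601 - 193452098)) = √(-2113782 + (418 - 27270901 - 180114788 - 193452098)) = √(-2113782 - 400837369) = √(-402951151) = I*√402951151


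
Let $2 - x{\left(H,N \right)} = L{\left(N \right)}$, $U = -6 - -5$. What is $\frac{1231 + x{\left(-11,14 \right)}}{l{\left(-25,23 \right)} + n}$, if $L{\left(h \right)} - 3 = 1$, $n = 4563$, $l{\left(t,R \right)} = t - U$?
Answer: $\frac{1229}{4539} \approx 0.27076$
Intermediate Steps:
$U = -1$ ($U = -6 + 5 = -1$)
$l{\left(t,R \right)} = 1 + t$ ($l{\left(t,R \right)} = t - -1 = t + 1 = 1 + t$)
$L{\left(h \right)} = 4$ ($L{\left(h \right)} = 3 + 1 = 4$)
$x{\left(H,N \right)} = -2$ ($x{\left(H,N \right)} = 2 - 4 = -2$)
$\frac{1231 + x{\left(-11,14 \right)}}{l{\left(-25,23 \right)} + n} = \frac{1231 - 2}{\left(1 - 25\right) + 4563} = \frac{1229}{-24 + 4563} = \frac{1229}{4539}$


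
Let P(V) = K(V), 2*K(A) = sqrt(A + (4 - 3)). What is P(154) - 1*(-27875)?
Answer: 27875 + sqrt(155)/2 ≈ 27881.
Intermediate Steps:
K(A) = sqrt(1 + A)/2 (K(A) = sqrt(A + (4 - 3))/2 = sqrt(A + 1)/2 = sqrt(1 + A)/2)
P(V) = sqrt(1 + V)/2
P(154) - 1*(-27875) = sqrt(1 + 154)/2 - 1*(-27875) = sqrt(155)/2 + 27875 = 27875 + sqrt(155)/2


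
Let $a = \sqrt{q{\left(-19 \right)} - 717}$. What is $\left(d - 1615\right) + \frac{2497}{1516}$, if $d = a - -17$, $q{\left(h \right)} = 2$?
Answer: $- \frac{2420071}{1516} + i \sqrt{715} \approx -1596.4 + 26.739 i$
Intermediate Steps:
$a = i \sqrt{715}$ ($a = \sqrt{2 - 717} = \sqrt{-715} = i \sqrt{715} \approx 26.739 i$)
$d = 17 + i \sqrt{715}$ ($d = i \sqrt{715} - -17 = i \sqrt{715} + 17 = 17 + i \sqrt{715} \approx 17.0 + 26.739 i$)
$\left(d - 1615\right) + \frac{2497}{1516} = \left(\left(17 + i \sqrt{715}\right) - 1615\right) + \frac{2497}{1516} = \left(-1598 + i \sqrt{715}\right) + 2497 \cdot \frac{1}{1516} = \left(-1598 + i \sqrt{715}\right) + \frac{2497}{1516} = - \frac{2420071}{1516} + i \sqrt{715}$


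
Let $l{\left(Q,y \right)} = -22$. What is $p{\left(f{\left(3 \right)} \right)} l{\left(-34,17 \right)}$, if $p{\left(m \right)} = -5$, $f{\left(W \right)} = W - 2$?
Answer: $110$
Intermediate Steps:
$f{\left(W \right)} = -2 + W$
$p{\left(f{\left(3 \right)} \right)} l{\left(-34,17 \right)} = \left(-5\right) \left(-22\right) = 110$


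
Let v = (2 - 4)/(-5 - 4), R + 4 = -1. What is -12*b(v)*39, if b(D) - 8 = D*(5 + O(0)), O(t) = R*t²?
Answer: -4264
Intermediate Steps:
R = -5 (R = -4 - 1 = -5)
O(t) = -5*t²
v = 2/9 (v = -2/(-9) = -2*(-⅑) = 2/9 ≈ 0.22222)
b(D) = 8 + 5*D (b(D) = 8 + D*(5 - 5*0²) = 8 + D*(5 - 5*0) = 8 + D*(5 + 0) = 8 + D*5 = 8 + 5*D)
-12*b(v)*39 = -12*(8 + 5*(2/9))*39 = -12*(8 + 10/9)*39 = -12*82/9*39 = -328/3*39 = -4264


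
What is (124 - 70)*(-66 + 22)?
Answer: -2376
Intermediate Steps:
(124 - 70)*(-66 + 22) = 54*(-44) = -2376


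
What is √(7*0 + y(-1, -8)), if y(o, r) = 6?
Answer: √6 ≈ 2.4495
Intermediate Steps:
√(7*0 + y(-1, -8)) = √(7*0 + 6) = √(0 + 6) = √6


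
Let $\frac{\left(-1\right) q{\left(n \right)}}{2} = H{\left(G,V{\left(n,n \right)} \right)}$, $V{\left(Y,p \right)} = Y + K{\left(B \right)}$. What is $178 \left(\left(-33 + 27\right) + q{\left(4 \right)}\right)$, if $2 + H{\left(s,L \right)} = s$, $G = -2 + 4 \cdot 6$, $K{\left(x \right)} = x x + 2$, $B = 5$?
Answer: $-8188$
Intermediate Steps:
$K{\left(x \right)} = 2 + x^{2}$ ($K{\left(x \right)} = x^{2} + 2 = 2 + x^{2}$)
$G = 22$ ($G = -2 + 24 = 22$)
$V{\left(Y,p \right)} = 27 + Y$ ($V{\left(Y,p \right)} = Y + \left(2 + 5^{2}\right) = Y + \left(2 + 25\right) = Y + 27 = 27 + Y$)
$H{\left(s,L \right)} = -2 + s$
$q{\left(n \right)} = -40$ ($q{\left(n \right)} = - 2 \left(-2 + 22\right) = \left(-2\right) 20 = -40$)
$178 \left(\left(-33 + 27\right) + q{\left(4 \right)}\right) = 178 \left(\left(-33 + 27\right) - 40\right) = 178 \left(-6 - 40\right) = 178 \left(-46\right) = -8188$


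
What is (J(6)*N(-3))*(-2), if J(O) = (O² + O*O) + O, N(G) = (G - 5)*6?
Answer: 7488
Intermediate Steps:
N(G) = -30 + 6*G (N(G) = (-5 + G)*6 = -30 + 6*G)
J(O) = O + 2*O² (J(O) = (O² + O²) + O = 2*O² + O = O + 2*O²)
(J(6)*N(-3))*(-2) = ((6*(1 + 2*6))*(-30 + 6*(-3)))*(-2) = ((6*(1 + 12))*(-30 - 18))*(-2) = ((6*13)*(-48))*(-2) = (78*(-48))*(-2) = -3744*(-2) = 7488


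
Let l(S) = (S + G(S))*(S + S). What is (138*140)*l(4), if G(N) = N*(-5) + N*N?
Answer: 0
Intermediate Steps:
G(N) = N**2 - 5*N (G(N) = -5*N + N**2 = N**2 - 5*N)
l(S) = 2*S*(S + S*(-5 + S)) (l(S) = (S + S*(-5 + S))*(S + S) = (S + S*(-5 + S))*(2*S) = 2*S*(S + S*(-5 + S)))
(138*140)*l(4) = (138*140)*(2*4**2*(-4 + 4)) = 19320*(2*16*0) = 19320*0 = 0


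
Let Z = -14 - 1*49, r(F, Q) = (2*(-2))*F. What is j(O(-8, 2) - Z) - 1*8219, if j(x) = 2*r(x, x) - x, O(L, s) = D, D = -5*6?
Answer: -8516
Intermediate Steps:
r(F, Q) = -4*F
Z = -63 (Z = -14 - 49 = -63)
D = -30
O(L, s) = -30
j(x) = -9*x (j(x) = 2*(-4*x) - x = -8*x - x = -9*x)
j(O(-8, 2) - Z) - 1*8219 = -9*(-30 - 1*(-63)) - 1*8219 = -9*(-30 + 63) - 8219 = -9*33 - 8219 = -297 - 8219 = -8516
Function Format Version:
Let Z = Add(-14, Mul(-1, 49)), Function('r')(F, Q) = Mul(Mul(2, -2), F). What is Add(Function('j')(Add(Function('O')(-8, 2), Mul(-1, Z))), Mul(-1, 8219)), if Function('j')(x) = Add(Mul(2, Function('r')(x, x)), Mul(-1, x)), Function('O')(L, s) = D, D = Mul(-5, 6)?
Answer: -8516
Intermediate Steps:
Function('r')(F, Q) = Mul(-4, F)
Z = -63 (Z = Add(-14, -49) = -63)
D = -30
Function('O')(L, s) = -30
Function('j')(x) = Mul(-9, x) (Function('j')(x) = Add(Mul(2, Mul(-4, x)), Mul(-1, x)) = Add(Mul(-8, x), Mul(-1, x)) = Mul(-9, x))
Add(Function('j')(Add(Function('O')(-8, 2), Mul(-1, Z))), Mul(-1, 8219)) = Add(Mul(-9, Add(-30, Mul(-1, -63))), Mul(-1, 8219)) = Add(Mul(-9, Add(-30, 63)), -8219) = Add(Mul(-9, 33), -8219) = Add(-297, -8219) = -8516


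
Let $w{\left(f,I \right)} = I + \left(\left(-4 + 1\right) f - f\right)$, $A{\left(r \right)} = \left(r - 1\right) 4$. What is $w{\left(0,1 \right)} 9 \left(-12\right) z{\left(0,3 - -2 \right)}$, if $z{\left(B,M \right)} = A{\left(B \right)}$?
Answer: $432$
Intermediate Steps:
$A{\left(r \right)} = -4 + 4 r$ ($A{\left(r \right)} = \left(-1 + r\right) 4 = -4 + 4 r$)
$z{\left(B,M \right)} = -4 + 4 B$
$w{\left(f,I \right)} = I - 4 f$
$w{\left(0,1 \right)} 9 \left(-12\right) z{\left(0,3 - -2 \right)} = \left(1 - 0\right) 9 \left(-12\right) \left(-4 + 4 \cdot 0\right) = \left(1 + 0\right) 9 \left(-12\right) \left(-4 + 0\right) = 1 \cdot 9 \left(-12\right) \left(-4\right) = 9 \left(-12\right) \left(-4\right) = \left(-108\right) \left(-4\right) = 432$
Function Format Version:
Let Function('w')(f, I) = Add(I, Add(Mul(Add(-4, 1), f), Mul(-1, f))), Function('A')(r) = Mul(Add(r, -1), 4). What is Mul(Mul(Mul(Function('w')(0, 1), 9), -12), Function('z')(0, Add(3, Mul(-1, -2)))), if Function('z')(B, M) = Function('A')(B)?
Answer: 432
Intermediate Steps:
Function('A')(r) = Add(-4, Mul(4, r)) (Function('A')(r) = Mul(Add(-1, r), 4) = Add(-4, Mul(4, r)))
Function('z')(B, M) = Add(-4, Mul(4, B))
Function('w')(f, I) = Add(I, Mul(-4, f)) (Function('w')(f, I) = Add(I, Add(Mul(-3, f), Mul(-1, f))) = Add(I, Mul(-4, f)))
Mul(Mul(Mul(Function('w')(0, 1), 9), -12), Function('z')(0, Add(3, Mul(-1, -2)))) = Mul(Mul(Mul(Add(1, Mul(-4, 0)), 9), -12), Add(-4, Mul(4, 0))) = Mul(Mul(Mul(Add(1, 0), 9), -12), Add(-4, 0)) = Mul(Mul(Mul(1, 9), -12), -4) = Mul(Mul(9, -12), -4) = Mul(-108, -4) = 432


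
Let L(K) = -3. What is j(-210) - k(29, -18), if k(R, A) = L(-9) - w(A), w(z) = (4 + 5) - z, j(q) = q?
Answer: -180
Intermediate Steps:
w(z) = 9 - z
k(R, A) = -12 + A (k(R, A) = -3 - (9 - A) = -3 + (-9 + A) = -12 + A)
j(-210) - k(29, -18) = -210 - (-12 - 18) = -210 - 1*(-30) = -210 + 30 = -180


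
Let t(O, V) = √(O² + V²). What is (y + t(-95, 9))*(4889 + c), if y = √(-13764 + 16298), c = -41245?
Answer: -36356*√2534 - 36356*√9106 ≈ -5.2994e+6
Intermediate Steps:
y = √2534 ≈ 50.339
(y + t(-95, 9))*(4889 + c) = (√2534 + √((-95)² + 9²))*(4889 - 41245) = (√2534 + √(9025 + 81))*(-36356) = (√2534 + √9106)*(-36356) = -36356*√2534 - 36356*√9106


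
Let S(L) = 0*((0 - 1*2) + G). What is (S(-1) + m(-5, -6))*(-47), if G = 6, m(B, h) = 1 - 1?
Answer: 0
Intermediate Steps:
m(B, h) = 0
S(L) = 0 (S(L) = 0*((0 - 1*2) + 6) = 0*((0 - 2) + 6) = 0*(-2 + 6) = 0*4 = 0)
(S(-1) + m(-5, -6))*(-47) = (0 + 0)*(-47) = 0*(-47) = 0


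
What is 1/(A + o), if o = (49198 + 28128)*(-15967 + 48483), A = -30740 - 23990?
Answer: 1/2514277486 ≈ 3.9773e-10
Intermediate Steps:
A = -54730
o = 2514332216 (o = 77326*32516 = 2514332216)
1/(A + o) = 1/(-54730 + 2514332216) = 1/2514277486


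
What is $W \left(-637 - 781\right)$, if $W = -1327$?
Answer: $1881686$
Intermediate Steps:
$W \left(-637 - 781\right) = - 1327 \left(-637 - 781\right) = \left(-1327\right) \left(-1418\right) = 1881686$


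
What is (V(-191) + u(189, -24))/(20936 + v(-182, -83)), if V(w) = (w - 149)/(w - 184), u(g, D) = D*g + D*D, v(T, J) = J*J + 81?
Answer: -148466/1046475 ≈ -0.14187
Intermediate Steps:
v(T, J) = 81 + J² (v(T, J) = J² + 81 = 81 + J²)
u(g, D) = D² + D*g (u(g, D) = D*g + D² = D² + D*g)
V(w) = (-149 + w)/(-184 + w)
(V(-191) + u(189, -24))/(20936 + v(-182, -83)) = ((-149 - 191)/(-184 - 191) - 24*(-24 + 189))/(20936 + (81 + (-83)²)) = (-340/(-375) - 24*165)/(20936 + (81 + 6889)) = (-1/375*(-340) - 3960)/(20936 + 6970) = (68/75 - 3960)/27906 = -296932/75*1/27906 = -148466/1046475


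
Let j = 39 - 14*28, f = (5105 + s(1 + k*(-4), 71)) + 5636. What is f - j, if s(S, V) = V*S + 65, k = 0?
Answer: 11230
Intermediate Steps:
s(S, V) = 65 + S*V (s(S, V) = S*V + 65 = 65 + S*V)
f = 10877 (f = (5105 + (65 + (1 + 0*(-4))*71)) + 5636 = (5105 + (65 + (1 + 0)*71)) + 5636 = (5105 + (65 + 1*71)) + 5636 = (5105 + (65 + 71)) + 5636 = (5105 + 136) + 5636 = 5241 + 5636 = 10877)
j = -353 (j = 39 - 392 = -353)
f - j = 10877 - 1*(-353) = 10877 + 353 = 11230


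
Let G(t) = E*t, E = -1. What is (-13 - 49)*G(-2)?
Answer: -124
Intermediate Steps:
G(t) = -t
(-13 - 49)*G(-2) = (-13 - 49)*(-1*(-2)) = -62*2 = -124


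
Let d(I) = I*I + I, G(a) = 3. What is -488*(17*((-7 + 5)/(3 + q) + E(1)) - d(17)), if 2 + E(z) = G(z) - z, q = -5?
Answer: 141032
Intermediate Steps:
E(z) = 1 - z (E(z) = -2 + (3 - z) = 1 - z)
d(I) = I + I**2 (d(I) = I**2 + I = I + I**2)
-488*(17*((-7 + 5)/(3 + q) + E(1)) - d(17)) = -488*(17*((-7 + 5)/(3 - 5) + (1 - 1*1)) - 17*(1 + 17)) = -488*(17*(-2/(-2) + (1 - 1)) - 17*18) = -488*(17*(-2*(-1/2) + 0) - 1*306) = -488*(17*(1 + 0) - 306) = -488*(17*1 - 306) = -488*(17 - 306) = -488*(-289) = 141032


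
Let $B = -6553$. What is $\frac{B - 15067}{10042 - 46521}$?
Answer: $\frac{21620}{36479} \approx 0.59267$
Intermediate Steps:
$\frac{B - 15067}{10042 - 46521} = \frac{-6553 - 15067}{10042 - 46521} = - \frac{21620}{-36479} = \left(-21620\right) \left(- \frac{1}{36479}\right) = \frac{21620}{36479}$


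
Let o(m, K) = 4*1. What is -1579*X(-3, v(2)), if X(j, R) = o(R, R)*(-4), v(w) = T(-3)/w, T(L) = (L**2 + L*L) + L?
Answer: 25264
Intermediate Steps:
o(m, K) = 4
T(L) = L + 2*L**2 (T(L) = (L**2 + L**2) + L = 2*L**2 + L = L + 2*L**2)
v(w) = 15/w (v(w) = (-3*(1 + 2*(-3)))/w = (-3*(1 - 6))/w = (-3*(-5))/w = 15/w)
X(j, R) = -16 (X(j, R) = 4*(-4) = -16)
-1579*X(-3, v(2)) = -1579*(-16) = 25264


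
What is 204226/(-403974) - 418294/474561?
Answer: -14772088619/10650572523 ≈ -1.3870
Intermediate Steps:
204226/(-403974) - 418294/474561 = 204226*(-1/403974) - 418294*1/474561 = -102113/201987 - 418294/474561 = -14772088619/10650572523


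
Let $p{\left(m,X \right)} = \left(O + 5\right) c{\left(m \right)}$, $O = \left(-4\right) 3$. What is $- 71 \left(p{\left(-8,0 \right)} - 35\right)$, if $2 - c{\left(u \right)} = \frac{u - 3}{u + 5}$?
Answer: $\frac{4970}{3} \approx 1656.7$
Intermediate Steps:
$O = -12$
$c{\left(u \right)} = 2 - \frac{-3 + u}{5 + u}$ ($c{\left(u \right)} = 2 - \frac{u - 3}{u + 5} = 2 - \frac{-3 + u}{5 + u}$)
$p{\left(m,X \right)} = - \frac{7 \left(13 + m\right)}{5 + m}$ ($p{\left(m,X \right)} = \left(-12 + 5\right) \frac{13 + m}{5 + m} = - 7 \frac{13 + m}{5 + m} = - \frac{7 \left(13 + m\right)}{5 + m}$)
$- 71 \left(p{\left(-8,0 \right)} - 35\right) = - 71 \left(\frac{7 \left(-13 - -8\right)}{5 - 8} - 35\right) = - 71 \left(\frac{7 \left(-13 + 8\right)}{-3} - 35\right) = - 71 \left(7 \left(- \frac{1}{3}\right) \left(-5\right) - 35\right) = - 71 \left(\frac{35}{3} - 35\right) = \left(-71\right) \left(- \frac{70}{3}\right) = \frac{4970}{3}$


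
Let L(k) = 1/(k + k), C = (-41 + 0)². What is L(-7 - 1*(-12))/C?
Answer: 1/16810 ≈ 5.9488e-5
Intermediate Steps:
C = 1681 (C = (-41)² = 1681)
L(k) = 1/(2*k)
L(-7 - 1*(-12))/C = (1/(2*(-7 - 1*(-12))))/1681 = (1/(2*(-7 + 12)))*(1/1681) = ((½)/5)*(1/1681) = ((½)*(⅕))*(1/1681) = (⅒)*(1/1681) = 1/16810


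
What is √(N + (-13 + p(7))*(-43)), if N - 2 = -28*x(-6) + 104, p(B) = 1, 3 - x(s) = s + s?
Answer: √202 ≈ 14.213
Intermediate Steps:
x(s) = 3 - 2*s (x(s) = 3 - (s + s) = 3 - 2*s)
N = -314 (N = 2 + (-28*(3 - 2*(-6)) + 104) = 2 + (-28*(3 + 12) + 104) = 2 + (-28*15 + 104) = 2 + (-420 + 104) = 2 - 316 = -314)
√(N + (-13 + p(7))*(-43)) = √(-314 + (-13 + 1)*(-43)) = √(-314 - 12*(-43)) = √(-314 + 516) = √202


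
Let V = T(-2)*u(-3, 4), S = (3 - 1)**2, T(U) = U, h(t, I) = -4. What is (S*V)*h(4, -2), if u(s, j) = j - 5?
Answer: -32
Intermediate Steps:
u(s, j) = -5 + j
S = 4 (S = 2**2 = 4)
V = 2 (V = -2*(-5 + 4) = -2*(-1) = 2)
(S*V)*h(4, -2) = (4*2)*(-4) = 8*(-4) = -32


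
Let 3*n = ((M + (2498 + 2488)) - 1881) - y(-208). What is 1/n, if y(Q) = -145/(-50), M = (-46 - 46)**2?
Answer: 30/115661 ≈ 0.00025938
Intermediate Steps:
M = 8464 (M = (-92)**2 = 8464)
y(Q) = 29/10 (y(Q) = -145*(-1/50) = 29/10)
n = 115661/30 (n = (((8464 + (2498 + 2488)) - 1881) - 1*29/10)/3 = (((8464 + 4986) - 1881) - 29/10)/3 = ((13450 - 1881) - 29/10)/3 = (11569 - 29/10)/3 = (1/3)*(115661/10) = 115661/30 ≈ 3855.4)
1/n = 1/(115661/30) = 30/115661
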